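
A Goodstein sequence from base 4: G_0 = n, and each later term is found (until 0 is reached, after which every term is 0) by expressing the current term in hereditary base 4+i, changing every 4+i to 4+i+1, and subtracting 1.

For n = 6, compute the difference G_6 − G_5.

-1

[0] 6 ≡ 4 + 2 (base 4). Lift 5: 7. −1: 6.
[1] 6 ≡ 5 + 1 (base 5). Lift 6: 7. −1: 6.
[2] 6 ≡ 6 (base 6). Lift 7: 7. −1: 6.
[3] 6 ≡ 6 (base 7). Lift 8: 6. −1: 5.
[4] 5 ≡ 5 (base 8). Lift 9: 5. −1: 4.
[5] 4 ≡ 4 (base 9). Lift 10: 4. −1: 3.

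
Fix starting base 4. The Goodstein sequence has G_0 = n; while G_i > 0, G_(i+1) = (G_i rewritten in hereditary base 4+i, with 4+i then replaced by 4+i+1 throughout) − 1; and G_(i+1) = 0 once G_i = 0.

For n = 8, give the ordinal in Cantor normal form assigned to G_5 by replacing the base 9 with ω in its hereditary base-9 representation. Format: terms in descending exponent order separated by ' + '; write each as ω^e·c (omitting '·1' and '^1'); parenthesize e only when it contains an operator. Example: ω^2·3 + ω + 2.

[0] 8 ≡ 2·4 (base 4). Lift 5: 10. −1: 9.
[1] 9 ≡ 5 + 4 (base 5). Lift 6: 10. −1: 9.
[2] 9 ≡ 6 + 3 (base 6). Lift 7: 10. −1: 9.
[3] 9 ≡ 7 + 2 (base 7). Lift 8: 10. −1: 9.
[4] 9 ≡ 8 + 1 (base 8). Lift 9: 10. −1: 9.
[5] 9 ≡ 9 (base 9). Lift 10: 10. −1: 9.

ω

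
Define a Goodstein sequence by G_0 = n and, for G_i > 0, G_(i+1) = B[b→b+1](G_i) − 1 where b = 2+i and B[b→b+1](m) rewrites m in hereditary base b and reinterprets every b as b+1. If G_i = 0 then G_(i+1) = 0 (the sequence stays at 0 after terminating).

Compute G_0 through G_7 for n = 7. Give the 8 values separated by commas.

7, 30, 259, 3127, 46657, 823543, 16777215, 37665879

7 —HB2→ 2^2 + 2 + 1 —bump→ 3^3 + 3 + 1 = 31 —(−1)→ 30
30 —HB3→ 3^3 + 3 —bump→ 4^4 + 4 = 260 —(−1)→ 259
259 —HB4→ 4^4 + 3 —bump→ 5^5 + 3 = 3128 —(−1)→ 3127
3127 —HB5→ 5^5 + 2 —bump→ 6^6 + 2 = 46658 —(−1)→ 46657
46657 —HB6→ 6^6 + 1 —bump→ 7^7 + 1 = 823544 —(−1)→ 823543
823543 —HB7→ 7^7 —bump→ 8^8 = 16777216 —(−1)→ 16777215
16777215 —HB8→ 7·8^7 + 7·8^6 + 7·8^5 + 7·8^4 + 7·8^3 + 7·8^2 + 7·8 + 7 —bump→ 7·9^7 + 7·9^6 + 7·9^5 + 7·9^4 + 7·9^3 + 7·9^2 + 7·9 + 7 = 37665880 —(−1)→ 37665879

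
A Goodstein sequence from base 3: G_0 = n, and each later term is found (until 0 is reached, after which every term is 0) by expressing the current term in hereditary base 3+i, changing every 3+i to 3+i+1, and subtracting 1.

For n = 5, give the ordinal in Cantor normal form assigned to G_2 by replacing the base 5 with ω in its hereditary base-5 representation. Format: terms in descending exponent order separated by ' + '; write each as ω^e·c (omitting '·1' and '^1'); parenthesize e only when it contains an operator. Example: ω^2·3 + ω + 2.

ω

G_0 = 5. HB_3(5) = 3 + 2. Bump = 6. G_1 = 5.
G_1 = 5. HB_4(5) = 4 + 1. Bump = 6. G_2 = 5.
G_2 = 5. HB_5(5) = 5. Bump = 6. G_3 = 5.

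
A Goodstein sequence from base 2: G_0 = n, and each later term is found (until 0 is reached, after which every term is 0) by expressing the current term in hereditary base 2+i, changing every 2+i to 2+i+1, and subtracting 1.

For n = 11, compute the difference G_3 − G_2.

14600

G_0 = 11. HB_2(11) = 2^(2 + 1) + 2 + 1. Bump = 85. G_1 = 84.
G_1 = 84. HB_3(84) = 3^(3 + 1) + 3. Bump = 1028. G_2 = 1027.
G_2 = 1027. HB_4(1027) = 4^(4 + 1) + 3. Bump = 15628. G_3 = 15627.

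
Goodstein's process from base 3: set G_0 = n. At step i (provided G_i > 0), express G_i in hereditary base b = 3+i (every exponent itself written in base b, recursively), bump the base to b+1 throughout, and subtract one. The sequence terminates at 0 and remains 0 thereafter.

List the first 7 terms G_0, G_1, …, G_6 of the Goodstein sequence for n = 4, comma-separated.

step 0: 4 = 3 + 1; sub 4 for 3: 4 + 1; = 5; G_1 = 5−1 = 4
step 1: 4 = 4; sub 5 for 4: 5; = 5; G_2 = 5−1 = 4
step 2: 4 = 4; sub 6 for 5: 4; = 4; G_3 = 4−1 = 3
step 3: 3 = 3; sub 7 for 6: 3; = 3; G_4 = 3−1 = 2
step 4: 2 = 2; sub 8 for 7: 2; = 2; G_5 = 2−1 = 1
step 5: 1 = 1; sub 9 for 8: 1; = 1; G_6 = 1−1 = 0

4, 4, 4, 3, 2, 1, 0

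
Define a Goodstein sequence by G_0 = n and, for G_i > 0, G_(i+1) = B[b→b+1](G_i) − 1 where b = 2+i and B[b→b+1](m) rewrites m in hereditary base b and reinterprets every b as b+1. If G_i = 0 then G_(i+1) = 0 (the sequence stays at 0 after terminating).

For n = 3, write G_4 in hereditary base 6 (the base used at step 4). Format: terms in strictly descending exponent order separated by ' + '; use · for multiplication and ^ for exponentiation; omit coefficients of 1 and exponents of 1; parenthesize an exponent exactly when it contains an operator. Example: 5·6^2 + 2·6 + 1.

1

[0] 3 ≡ 2 + 1 (base 2). Lift 3: 4. −1: 3.
[1] 3 ≡ 3 (base 3). Lift 4: 4. −1: 3.
[2] 3 ≡ 3 (base 4). Lift 5: 3. −1: 2.
[3] 2 ≡ 2 (base 5). Lift 6: 2. −1: 1.
[4] 1 ≡ 1 (base 6). Lift 7: 1. −1: 0.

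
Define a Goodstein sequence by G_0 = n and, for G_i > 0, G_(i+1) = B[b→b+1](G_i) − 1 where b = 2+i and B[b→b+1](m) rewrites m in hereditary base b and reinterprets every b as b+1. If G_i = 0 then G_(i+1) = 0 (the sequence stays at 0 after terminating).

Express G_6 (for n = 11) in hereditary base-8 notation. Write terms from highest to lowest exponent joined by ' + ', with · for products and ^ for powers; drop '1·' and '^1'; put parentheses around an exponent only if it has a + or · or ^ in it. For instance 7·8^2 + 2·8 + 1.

G_0 = 11. HB_2(11) = 2^(2 + 1) + 2 + 1. Bump = 85. G_1 = 84.
G_1 = 84. HB_3(84) = 3^(3 + 1) + 3. Bump = 1028. G_2 = 1027.
G_2 = 1027. HB_4(1027) = 4^(4 + 1) + 3. Bump = 15628. G_3 = 15627.
G_3 = 15627. HB_5(15627) = 5^(5 + 1) + 2. Bump = 279938. G_4 = 279937.
G_4 = 279937. HB_6(279937) = 6^(6 + 1) + 1. Bump = 5764802. G_5 = 5764801.
G_5 = 5764801. HB_7(5764801) = 7^(7 + 1). Bump = 134217728. G_6 = 134217727.
G_6 = 134217727. HB_8(134217727) = 7·8^8 + 7·8^7 + 7·8^6 + 7·8^5 + 7·8^4 + 7·8^3 + 7·8^2 + 7·8 + 7. Bump = 2749609303. G_7 = 2749609302.

7·8^8 + 7·8^7 + 7·8^6 + 7·8^5 + 7·8^4 + 7·8^3 + 7·8^2 + 7·8 + 7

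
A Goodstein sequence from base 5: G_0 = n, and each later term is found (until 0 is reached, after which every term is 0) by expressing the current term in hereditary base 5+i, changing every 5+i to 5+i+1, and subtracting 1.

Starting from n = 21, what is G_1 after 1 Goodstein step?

24

step 0: 21 = 4·5 + 1; sub 6 for 5: 4·6 + 1; = 25; G_1 = 25−1 = 24
step 1: 24 = 4·6; sub 7 for 6: 4·7; = 28; G_2 = 28−1 = 27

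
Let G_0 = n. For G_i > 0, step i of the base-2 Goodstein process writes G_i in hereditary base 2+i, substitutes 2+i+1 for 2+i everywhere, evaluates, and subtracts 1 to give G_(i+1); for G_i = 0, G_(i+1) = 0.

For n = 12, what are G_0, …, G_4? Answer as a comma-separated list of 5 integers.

12, 107, 1065, 15685, 280019

12 —HB2→ 2^(2 + 1) + 2^2 —bump→ 3^(3 + 1) + 3^3 = 108 —(−1)→ 107
107 —HB3→ 3^(3 + 1) + 2·3^2 + 2·3 + 2 —bump→ 4^(4 + 1) + 2·4^2 + 2·4 + 2 = 1066 —(−1)→ 1065
1065 —HB4→ 4^(4 + 1) + 2·4^2 + 2·4 + 1 —bump→ 5^(5 + 1) + 2·5^2 + 2·5 + 1 = 15686 —(−1)→ 15685
15685 —HB5→ 5^(5 + 1) + 2·5^2 + 2·5 —bump→ 6^(6 + 1) + 2·6^2 + 2·6 = 280020 —(−1)→ 280019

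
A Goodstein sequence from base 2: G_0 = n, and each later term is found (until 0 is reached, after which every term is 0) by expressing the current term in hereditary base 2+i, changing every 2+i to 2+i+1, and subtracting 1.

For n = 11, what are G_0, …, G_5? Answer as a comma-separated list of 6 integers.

step 0: 11 = 2^(2 + 1) + 2 + 1; sub 3 for 2: 3^(3 + 1) + 3 + 1; = 85; G_1 = 85−1 = 84
step 1: 84 = 3^(3 + 1) + 3; sub 4 for 3: 4^(4 + 1) + 4; = 1028; G_2 = 1028−1 = 1027
step 2: 1027 = 4^(4 + 1) + 3; sub 5 for 4: 5^(5 + 1) + 3; = 15628; G_3 = 15628−1 = 15627
step 3: 15627 = 5^(5 + 1) + 2; sub 6 for 5: 6^(6 + 1) + 2; = 279938; G_4 = 279938−1 = 279937
step 4: 279937 = 6^(6 + 1) + 1; sub 7 for 6: 7^(7 + 1) + 1; = 5764802; G_5 = 5764802−1 = 5764801

11, 84, 1027, 15627, 279937, 5764801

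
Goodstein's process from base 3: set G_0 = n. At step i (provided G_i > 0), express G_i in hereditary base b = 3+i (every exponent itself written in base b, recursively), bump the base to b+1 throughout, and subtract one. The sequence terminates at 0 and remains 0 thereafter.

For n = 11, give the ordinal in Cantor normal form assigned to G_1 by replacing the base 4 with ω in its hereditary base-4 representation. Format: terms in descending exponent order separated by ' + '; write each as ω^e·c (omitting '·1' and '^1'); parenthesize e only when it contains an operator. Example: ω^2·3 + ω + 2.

ω^2 + 1

[0] 11 ≡ 3^2 + 2 (base 3). Lift 4: 18. −1: 17.
[1] 17 ≡ 4^2 + 1 (base 4). Lift 5: 26. −1: 25.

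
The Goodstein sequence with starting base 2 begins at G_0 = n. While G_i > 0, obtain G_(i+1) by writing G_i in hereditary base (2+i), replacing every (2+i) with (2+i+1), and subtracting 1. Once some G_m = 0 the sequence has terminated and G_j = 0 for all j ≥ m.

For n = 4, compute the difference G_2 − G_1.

i=0: 4 = 2^2 (b=2); 2→3: 3^3 = 27; 27−1 = 26
i=1: 26 = 2·3^2 + 2·3 + 2 (b=3); 3→4: 2·4^2 + 2·4 + 2 = 42; 42−1 = 41

15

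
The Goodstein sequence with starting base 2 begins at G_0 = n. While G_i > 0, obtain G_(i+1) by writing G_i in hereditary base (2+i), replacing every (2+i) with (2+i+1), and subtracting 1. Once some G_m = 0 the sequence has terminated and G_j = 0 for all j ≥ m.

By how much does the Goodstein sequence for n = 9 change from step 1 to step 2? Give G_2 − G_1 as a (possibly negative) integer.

942

(0) 9|_2 = 2^(2 + 1) + 1 ↦ 3^(3 + 1) + 1|_3 = 82 ⇒ 81
(1) 81|_3 = 3^(3 + 1) ↦ 4^(4 + 1)|_4 = 1024 ⇒ 1023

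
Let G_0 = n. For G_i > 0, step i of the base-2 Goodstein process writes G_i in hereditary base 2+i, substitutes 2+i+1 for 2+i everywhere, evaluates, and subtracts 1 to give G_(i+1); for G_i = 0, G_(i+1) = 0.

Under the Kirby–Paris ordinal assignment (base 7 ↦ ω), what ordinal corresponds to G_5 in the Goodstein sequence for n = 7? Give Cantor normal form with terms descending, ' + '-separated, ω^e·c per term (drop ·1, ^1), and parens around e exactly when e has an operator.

ω^ω

G_0 = 7. HB_2(7) = 2^2 + 2 + 1. Bump = 31. G_1 = 30.
G_1 = 30. HB_3(30) = 3^3 + 3. Bump = 260. G_2 = 259.
G_2 = 259. HB_4(259) = 4^4 + 3. Bump = 3128. G_3 = 3127.
G_3 = 3127. HB_5(3127) = 5^5 + 2. Bump = 46658. G_4 = 46657.
G_4 = 46657. HB_6(46657) = 6^6 + 1. Bump = 823544. G_5 = 823543.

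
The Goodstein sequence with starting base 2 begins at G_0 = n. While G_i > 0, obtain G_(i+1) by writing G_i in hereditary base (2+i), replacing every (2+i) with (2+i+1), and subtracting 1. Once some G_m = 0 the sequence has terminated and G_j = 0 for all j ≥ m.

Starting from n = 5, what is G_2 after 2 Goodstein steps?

255

(0) 5|_2 = 2^2 + 1 ↦ 3^3 + 1|_3 = 28 ⇒ 27
(1) 27|_3 = 3^3 ↦ 4^4|_4 = 256 ⇒ 255
(2) 255|_4 = 3·4^3 + 3·4^2 + 3·4 + 3 ↦ 3·5^3 + 3·5^2 + 3·5 + 3|_5 = 468 ⇒ 467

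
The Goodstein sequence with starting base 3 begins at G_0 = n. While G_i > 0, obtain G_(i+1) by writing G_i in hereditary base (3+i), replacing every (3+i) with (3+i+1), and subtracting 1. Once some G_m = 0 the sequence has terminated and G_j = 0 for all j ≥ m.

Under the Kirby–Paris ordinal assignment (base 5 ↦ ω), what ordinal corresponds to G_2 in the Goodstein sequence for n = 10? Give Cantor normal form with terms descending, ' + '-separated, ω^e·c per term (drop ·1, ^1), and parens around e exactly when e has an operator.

ω·4 + 4

step 0: 10 = 3^2 + 1; sub 4 for 3: 4^2 + 1; = 17; G_1 = 17−1 = 16
step 1: 16 = 4^2; sub 5 for 4: 5^2; = 25; G_2 = 25−1 = 24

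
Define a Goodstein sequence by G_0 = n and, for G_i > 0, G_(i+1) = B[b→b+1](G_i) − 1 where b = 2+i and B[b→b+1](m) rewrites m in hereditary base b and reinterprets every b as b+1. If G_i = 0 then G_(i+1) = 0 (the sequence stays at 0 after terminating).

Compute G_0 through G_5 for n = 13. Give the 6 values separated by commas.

i=0: 13 = 2^(2 + 1) + 2^2 + 1 (b=2); 2→3: 3^(3 + 1) + 3^3 + 1 = 109; 109−1 = 108
i=1: 108 = 3^(3 + 1) + 3^3 (b=3); 3→4: 4^(4 + 1) + 4^4 = 1280; 1280−1 = 1279
i=2: 1279 = 4^(4 + 1) + 3·4^3 + 3·4^2 + 3·4 + 3 (b=4); 4→5: 5^(5 + 1) + 3·5^3 + 3·5^2 + 3·5 + 3 = 16093; 16093−1 = 16092
i=3: 16092 = 5^(5 + 1) + 3·5^3 + 3·5^2 + 3·5 + 2 (b=5); 5→6: 6^(6 + 1) + 3·6^3 + 3·6^2 + 3·6 + 2 = 280712; 280712−1 = 280711
i=4: 280711 = 6^(6 + 1) + 3·6^3 + 3·6^2 + 3·6 + 1 (b=6); 6→7: 7^(7 + 1) + 3·7^3 + 3·7^2 + 3·7 + 1 = 5765999; 5765999−1 = 5765998

13, 108, 1279, 16092, 280711, 5765998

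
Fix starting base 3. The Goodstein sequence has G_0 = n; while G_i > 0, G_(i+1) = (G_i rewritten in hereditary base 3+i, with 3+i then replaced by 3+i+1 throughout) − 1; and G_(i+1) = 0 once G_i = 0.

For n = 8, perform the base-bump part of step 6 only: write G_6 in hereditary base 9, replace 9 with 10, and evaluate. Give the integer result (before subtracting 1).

12

step 0: 8 = 2·3 + 2; sub 4 for 3: 2·4 + 2; = 10; G_1 = 10−1 = 9
step 1: 9 = 2·4 + 1; sub 5 for 4: 2·5 + 1; = 11; G_2 = 11−1 = 10
step 2: 10 = 2·5; sub 6 for 5: 2·6; = 12; G_3 = 12−1 = 11
step 3: 11 = 6 + 5; sub 7 for 6: 7 + 5; = 12; G_4 = 12−1 = 11
step 4: 11 = 7 + 4; sub 8 for 7: 8 + 4; = 12; G_5 = 12−1 = 11
step 5: 11 = 8 + 3; sub 9 for 8: 9 + 3; = 12; G_6 = 12−1 = 11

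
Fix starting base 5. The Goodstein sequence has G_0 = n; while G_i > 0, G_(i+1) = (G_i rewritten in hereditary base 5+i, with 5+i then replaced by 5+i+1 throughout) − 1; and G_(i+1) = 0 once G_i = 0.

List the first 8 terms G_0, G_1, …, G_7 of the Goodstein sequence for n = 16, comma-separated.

16, 18, 20, 21, 22, 23, 24, 25

[0] 16 ≡ 3·5 + 1 (base 5). Lift 6: 19. −1: 18.
[1] 18 ≡ 3·6 (base 6). Lift 7: 21. −1: 20.
[2] 20 ≡ 2·7 + 6 (base 7). Lift 8: 22. −1: 21.
[3] 21 ≡ 2·8 + 5 (base 8). Lift 9: 23. −1: 22.
[4] 22 ≡ 2·9 + 4 (base 9). Lift 10: 24. −1: 23.
[5] 23 ≡ 2·10 + 3 (base 10). Lift 11: 25. −1: 24.
[6] 24 ≡ 2·11 + 2 (base 11). Lift 12: 26. −1: 25.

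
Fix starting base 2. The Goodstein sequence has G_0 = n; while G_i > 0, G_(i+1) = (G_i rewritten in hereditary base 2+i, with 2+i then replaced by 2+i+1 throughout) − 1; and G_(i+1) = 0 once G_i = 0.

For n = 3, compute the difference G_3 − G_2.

-1

G_0=3  [base 2] 2 + 1  →[2↦3]→  3 + 1 = 4  −1 ⇒ G_1=3
G_1=3  [base 3] 3  →[3↦4]→  4 = 4  −1 ⇒ G_2=3
G_2=3  [base 4] 3  →[4↦5]→  3 = 3  −1 ⇒ G_3=2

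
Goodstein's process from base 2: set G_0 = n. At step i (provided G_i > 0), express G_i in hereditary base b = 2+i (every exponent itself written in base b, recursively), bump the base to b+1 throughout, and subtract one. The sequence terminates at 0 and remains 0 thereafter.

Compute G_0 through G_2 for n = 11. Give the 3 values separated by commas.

11, 84, 1027

G_0 = 11. HB_2(11) = 2^(2 + 1) + 2 + 1. Bump = 85. G_1 = 84.
G_1 = 84. HB_3(84) = 3^(3 + 1) + 3. Bump = 1028. G_2 = 1027.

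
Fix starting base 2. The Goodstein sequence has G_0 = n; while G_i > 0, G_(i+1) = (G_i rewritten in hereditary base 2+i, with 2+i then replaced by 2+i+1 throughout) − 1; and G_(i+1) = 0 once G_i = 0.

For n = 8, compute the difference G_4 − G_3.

i=0: 8 = 2^(2 + 1) (b=2); 2→3: 3^(3 + 1) = 81; 81−1 = 80
i=1: 80 = 2·3^3 + 2·3^2 + 2·3 + 2 (b=3); 3→4: 2·4^4 + 2·4^2 + 2·4 + 2 = 554; 554−1 = 553
i=2: 553 = 2·4^4 + 2·4^2 + 2·4 + 1 (b=4); 4→5: 2·5^5 + 2·5^2 + 2·5 + 1 = 6311; 6311−1 = 6310
i=3: 6310 = 2·5^5 + 2·5^2 + 2·5 (b=5); 5→6: 2·6^6 + 2·6^2 + 2·6 = 93396; 93396−1 = 93395

87085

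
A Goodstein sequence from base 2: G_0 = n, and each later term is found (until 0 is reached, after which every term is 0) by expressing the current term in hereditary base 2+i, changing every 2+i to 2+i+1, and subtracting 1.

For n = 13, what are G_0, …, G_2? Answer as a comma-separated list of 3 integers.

G_0=13  [base 2] 2^(2 + 1) + 2^2 + 1  →[2↦3]→  3^(3 + 1) + 3^3 + 1 = 109  −1 ⇒ G_1=108
G_1=108  [base 3] 3^(3 + 1) + 3^3  →[3↦4]→  4^(4 + 1) + 4^4 = 1280  −1 ⇒ G_2=1279

13, 108, 1279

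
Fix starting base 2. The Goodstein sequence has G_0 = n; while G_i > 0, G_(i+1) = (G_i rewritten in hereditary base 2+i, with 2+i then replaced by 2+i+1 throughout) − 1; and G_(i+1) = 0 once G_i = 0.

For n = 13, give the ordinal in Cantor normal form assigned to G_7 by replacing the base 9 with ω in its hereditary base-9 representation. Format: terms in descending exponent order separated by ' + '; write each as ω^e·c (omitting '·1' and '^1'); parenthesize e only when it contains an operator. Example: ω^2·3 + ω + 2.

G_0 = 13. HB_2(13) = 2^(2 + 1) + 2^2 + 1. Bump = 109. G_1 = 108.
G_1 = 108. HB_3(108) = 3^(3 + 1) + 3^3. Bump = 1280. G_2 = 1279.
G_2 = 1279. HB_4(1279) = 4^(4 + 1) + 3·4^3 + 3·4^2 + 3·4 + 3. Bump = 16093. G_3 = 16092.
G_3 = 16092. HB_5(16092) = 5^(5 + 1) + 3·5^3 + 3·5^2 + 3·5 + 2. Bump = 280712. G_4 = 280711.
G_4 = 280711. HB_6(280711) = 6^(6 + 1) + 3·6^3 + 3·6^2 + 3·6 + 1. Bump = 5765999. G_5 = 5765998.
G_5 = 5765998. HB_7(5765998) = 7^(7 + 1) + 3·7^3 + 3·7^2 + 3·7. Bump = 134219480. G_6 = 134219479.
G_6 = 134219479. HB_8(134219479) = 8^(8 + 1) + 3·8^3 + 3·8^2 + 2·8 + 7. Bump = 3486786856. G_7 = 3486786855.

ω^(ω + 1) + ω^3·3 + ω^2·3 + ω·2 + 6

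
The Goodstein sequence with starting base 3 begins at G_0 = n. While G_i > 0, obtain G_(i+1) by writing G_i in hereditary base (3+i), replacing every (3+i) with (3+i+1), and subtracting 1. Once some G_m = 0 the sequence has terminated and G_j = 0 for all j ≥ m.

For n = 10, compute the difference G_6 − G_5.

3

10 —HB3→ 3^2 + 1 —bump→ 4^2 + 1 = 17 —(−1)→ 16
16 —HB4→ 4^2 —bump→ 5^2 = 25 —(−1)→ 24
24 —HB5→ 4·5 + 4 —bump→ 4·6 + 4 = 28 —(−1)→ 27
27 —HB6→ 4·6 + 3 —bump→ 4·7 + 3 = 31 —(−1)→ 30
30 —HB7→ 4·7 + 2 —bump→ 4·8 + 2 = 34 —(−1)→ 33
33 —HB8→ 4·8 + 1 —bump→ 4·9 + 1 = 37 —(−1)→ 36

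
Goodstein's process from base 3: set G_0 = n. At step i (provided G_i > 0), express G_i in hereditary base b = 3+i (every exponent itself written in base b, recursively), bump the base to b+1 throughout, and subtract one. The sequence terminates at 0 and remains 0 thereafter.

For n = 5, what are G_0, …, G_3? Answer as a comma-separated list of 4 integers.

5, 5, 5, 5

G_0 = 5. HB_3(5) = 3 + 2. Bump = 6. G_1 = 5.
G_1 = 5. HB_4(5) = 4 + 1. Bump = 6. G_2 = 5.
G_2 = 5. HB_5(5) = 5. Bump = 6. G_3 = 5.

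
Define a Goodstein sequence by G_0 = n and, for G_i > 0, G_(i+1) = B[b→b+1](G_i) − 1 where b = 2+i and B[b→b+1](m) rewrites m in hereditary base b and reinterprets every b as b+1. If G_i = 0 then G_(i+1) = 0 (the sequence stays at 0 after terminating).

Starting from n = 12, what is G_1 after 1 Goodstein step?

step 0: 12 = 2^(2 + 1) + 2^2; sub 3 for 2: 3^(3 + 1) + 3^3; = 108; G_1 = 108−1 = 107
step 1: 107 = 3^(3 + 1) + 2·3^2 + 2·3 + 2; sub 4 for 3: 4^(4 + 1) + 2·4^2 + 2·4 + 2; = 1066; G_2 = 1066−1 = 1065

107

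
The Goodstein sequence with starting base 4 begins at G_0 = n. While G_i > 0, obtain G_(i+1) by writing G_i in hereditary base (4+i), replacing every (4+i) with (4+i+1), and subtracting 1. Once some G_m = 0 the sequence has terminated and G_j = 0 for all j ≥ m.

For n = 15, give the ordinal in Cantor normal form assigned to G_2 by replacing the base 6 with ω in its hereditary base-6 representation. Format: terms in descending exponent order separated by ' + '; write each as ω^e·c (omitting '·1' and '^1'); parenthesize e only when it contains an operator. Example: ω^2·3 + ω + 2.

ω·3 + 1

G_0 = 15. HB_4(15) = 3·4 + 3. Bump = 18. G_1 = 17.
G_1 = 17. HB_5(17) = 3·5 + 2. Bump = 20. G_2 = 19.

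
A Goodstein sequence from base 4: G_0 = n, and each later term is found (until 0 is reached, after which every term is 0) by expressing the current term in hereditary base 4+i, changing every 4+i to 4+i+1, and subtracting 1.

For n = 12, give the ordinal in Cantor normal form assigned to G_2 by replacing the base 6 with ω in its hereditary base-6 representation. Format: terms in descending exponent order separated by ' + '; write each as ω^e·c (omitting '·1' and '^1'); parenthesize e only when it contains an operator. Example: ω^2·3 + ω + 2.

step 0: 12 = 3·4; sub 5 for 4: 3·5; = 15; G_1 = 15−1 = 14
step 1: 14 = 2·5 + 4; sub 6 for 5: 2·6 + 4; = 16; G_2 = 16−1 = 15

ω·2 + 3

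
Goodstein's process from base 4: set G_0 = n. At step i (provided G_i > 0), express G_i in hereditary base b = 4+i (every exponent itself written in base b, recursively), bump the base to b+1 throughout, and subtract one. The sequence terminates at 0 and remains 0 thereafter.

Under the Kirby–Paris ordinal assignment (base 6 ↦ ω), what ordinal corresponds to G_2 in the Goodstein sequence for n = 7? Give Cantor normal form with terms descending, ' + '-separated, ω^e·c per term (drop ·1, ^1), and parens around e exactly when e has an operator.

7 —HB4→ 4 + 3 —bump→ 5 + 3 = 8 —(−1)→ 7
7 —HB5→ 5 + 2 —bump→ 6 + 2 = 8 —(−1)→ 7

ω + 1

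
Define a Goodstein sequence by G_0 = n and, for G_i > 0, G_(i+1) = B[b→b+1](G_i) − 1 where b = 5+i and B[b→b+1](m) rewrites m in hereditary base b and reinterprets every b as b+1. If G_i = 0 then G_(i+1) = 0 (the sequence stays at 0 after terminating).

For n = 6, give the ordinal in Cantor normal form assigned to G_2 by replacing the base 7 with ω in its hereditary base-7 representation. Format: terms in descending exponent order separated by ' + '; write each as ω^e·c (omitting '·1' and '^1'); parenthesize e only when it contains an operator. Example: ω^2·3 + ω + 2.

6

base 5: 6 = 5 + 1; at 6: 6 + 1 = 7; next = 6
base 6: 6 = 6; at 7: 7 = 7; next = 6
base 7: 6 = 6; at 8: 6 = 6; next = 5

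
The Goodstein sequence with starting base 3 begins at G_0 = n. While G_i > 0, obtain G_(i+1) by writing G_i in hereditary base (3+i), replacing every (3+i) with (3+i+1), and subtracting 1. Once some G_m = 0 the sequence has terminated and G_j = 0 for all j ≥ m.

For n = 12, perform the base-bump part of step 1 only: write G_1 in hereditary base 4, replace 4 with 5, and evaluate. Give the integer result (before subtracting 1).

28

base 3: 12 = 3^2 + 3; at 4: 4^2 + 4 = 20; next = 19
base 4: 19 = 4^2 + 3; at 5: 5^2 + 3 = 28; next = 27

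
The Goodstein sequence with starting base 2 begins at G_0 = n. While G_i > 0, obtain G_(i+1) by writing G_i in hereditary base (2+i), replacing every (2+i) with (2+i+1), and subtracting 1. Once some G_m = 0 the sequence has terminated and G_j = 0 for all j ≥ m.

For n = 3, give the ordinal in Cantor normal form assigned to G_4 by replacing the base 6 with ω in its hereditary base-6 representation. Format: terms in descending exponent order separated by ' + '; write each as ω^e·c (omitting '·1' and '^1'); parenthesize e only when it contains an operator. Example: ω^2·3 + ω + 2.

base 2: 3 = 2 + 1; at 3: 3 + 1 = 4; next = 3
base 3: 3 = 3; at 4: 4 = 4; next = 3
base 4: 3 = 3; at 5: 3 = 3; next = 2
base 5: 2 = 2; at 6: 2 = 2; next = 1
base 6: 1 = 1; at 7: 1 = 1; next = 0

1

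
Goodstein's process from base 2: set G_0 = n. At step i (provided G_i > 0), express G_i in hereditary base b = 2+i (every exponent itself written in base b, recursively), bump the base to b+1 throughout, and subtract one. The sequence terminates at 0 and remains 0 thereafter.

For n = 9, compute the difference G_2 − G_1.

G_0=9  [base 2] 2^(2 + 1) + 1  →[2↦3]→  3^(3 + 1) + 1 = 82  −1 ⇒ G_1=81
G_1=81  [base 3] 3^(3 + 1)  →[3↦4]→  4^(4 + 1) = 1024  −1 ⇒ G_2=1023

942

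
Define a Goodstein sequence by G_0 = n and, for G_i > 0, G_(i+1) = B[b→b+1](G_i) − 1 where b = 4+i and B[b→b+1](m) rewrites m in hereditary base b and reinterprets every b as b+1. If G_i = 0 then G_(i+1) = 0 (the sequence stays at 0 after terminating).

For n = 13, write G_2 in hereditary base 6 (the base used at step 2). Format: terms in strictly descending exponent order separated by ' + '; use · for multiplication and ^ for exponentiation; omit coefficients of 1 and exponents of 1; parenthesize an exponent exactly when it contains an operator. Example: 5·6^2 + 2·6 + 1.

base 4: 13 = 3·4 + 1; at 5: 3·5 + 1 = 16; next = 15
base 5: 15 = 3·5; at 6: 3·6 = 18; next = 17
base 6: 17 = 2·6 + 5; at 7: 2·7 + 5 = 19; next = 18

2·6 + 5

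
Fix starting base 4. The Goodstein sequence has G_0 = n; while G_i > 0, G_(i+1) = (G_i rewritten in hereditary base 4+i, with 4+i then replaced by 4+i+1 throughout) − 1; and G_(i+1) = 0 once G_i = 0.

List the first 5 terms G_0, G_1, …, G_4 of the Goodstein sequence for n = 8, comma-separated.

8, 9, 9, 9, 9

base 4: 8 = 2·4; at 5: 2·5 = 10; next = 9
base 5: 9 = 5 + 4; at 6: 6 + 4 = 10; next = 9
base 6: 9 = 6 + 3; at 7: 7 + 3 = 10; next = 9
base 7: 9 = 7 + 2; at 8: 8 + 2 = 10; next = 9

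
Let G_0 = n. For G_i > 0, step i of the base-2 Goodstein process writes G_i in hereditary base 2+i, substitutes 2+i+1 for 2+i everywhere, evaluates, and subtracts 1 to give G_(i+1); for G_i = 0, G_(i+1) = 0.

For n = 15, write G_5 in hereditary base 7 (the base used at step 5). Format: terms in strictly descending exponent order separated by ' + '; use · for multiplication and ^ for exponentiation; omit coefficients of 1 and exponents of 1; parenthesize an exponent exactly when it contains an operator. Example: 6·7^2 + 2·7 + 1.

15 —HB2→ 2^(2 + 1) + 2^2 + 2 + 1 —bump→ 3^(3 + 1) + 3^3 + 3 + 1 = 112 —(−1)→ 111
111 —HB3→ 3^(3 + 1) + 3^3 + 3 —bump→ 4^(4 + 1) + 4^4 + 4 = 1284 —(−1)→ 1283
1283 —HB4→ 4^(4 + 1) + 4^4 + 3 —bump→ 5^(5 + 1) + 5^5 + 3 = 18753 —(−1)→ 18752
18752 —HB5→ 5^(5 + 1) + 5^5 + 2 —bump→ 6^(6 + 1) + 6^6 + 2 = 326594 —(−1)→ 326593
326593 —HB6→ 6^(6 + 1) + 6^6 + 1 —bump→ 7^(7 + 1) + 7^7 + 1 = 6588345 —(−1)→ 6588344
6588344 —HB7→ 7^(7 + 1) + 7^7 —bump→ 8^(8 + 1) + 8^8 = 150994944 —(−1)→ 150994943

7^(7 + 1) + 7^7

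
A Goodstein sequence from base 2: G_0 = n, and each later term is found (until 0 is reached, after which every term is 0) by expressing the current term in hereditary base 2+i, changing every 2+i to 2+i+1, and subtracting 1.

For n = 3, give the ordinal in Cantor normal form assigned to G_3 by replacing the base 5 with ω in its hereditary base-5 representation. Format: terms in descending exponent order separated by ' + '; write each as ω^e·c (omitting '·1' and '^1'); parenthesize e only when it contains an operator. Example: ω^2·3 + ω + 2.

(0) 3|_2 = 2 + 1 ↦ 3 + 1|_3 = 4 ⇒ 3
(1) 3|_3 = 3 ↦ 4|_4 = 4 ⇒ 3
(2) 3|_4 = 3 ↦ 3|_5 = 3 ⇒ 2
(3) 2|_5 = 2 ↦ 2|_6 = 2 ⇒ 1

2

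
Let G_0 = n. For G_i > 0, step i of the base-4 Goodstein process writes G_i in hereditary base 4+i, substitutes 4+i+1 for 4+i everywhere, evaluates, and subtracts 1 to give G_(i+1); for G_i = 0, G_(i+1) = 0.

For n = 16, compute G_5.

[0] 16 ≡ 4^2 (base 4). Lift 5: 25. −1: 24.
[1] 24 ≡ 4·5 + 4 (base 5). Lift 6: 28. −1: 27.
[2] 27 ≡ 4·6 + 3 (base 6). Lift 7: 31. −1: 30.
[3] 30 ≡ 4·7 + 2 (base 7). Lift 8: 34. −1: 33.
[4] 33 ≡ 4·8 + 1 (base 8). Lift 9: 37. −1: 36.
[5] 36 ≡ 4·9 (base 9). Lift 10: 40. −1: 39.

36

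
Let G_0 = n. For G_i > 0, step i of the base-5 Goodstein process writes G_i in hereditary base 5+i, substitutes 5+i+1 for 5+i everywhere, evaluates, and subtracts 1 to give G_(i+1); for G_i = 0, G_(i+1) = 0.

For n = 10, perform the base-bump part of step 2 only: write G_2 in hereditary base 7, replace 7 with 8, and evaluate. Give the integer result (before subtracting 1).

12

G_0=10  [base 5] 2·5  →[5↦6]→  2·6 = 12  −1 ⇒ G_1=11
G_1=11  [base 6] 6 + 5  →[6↦7]→  7 + 5 = 12  −1 ⇒ G_2=11
G_2=11  [base 7] 7 + 4  →[7↦8]→  8 + 4 = 12  −1 ⇒ G_3=11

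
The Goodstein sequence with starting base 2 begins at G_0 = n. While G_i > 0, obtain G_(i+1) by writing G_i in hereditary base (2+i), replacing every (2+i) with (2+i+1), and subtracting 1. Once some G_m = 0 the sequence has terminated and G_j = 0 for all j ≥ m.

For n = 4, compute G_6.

139

G_0 = 4. HB_2(4) = 2^2. Bump = 27. G_1 = 26.
G_1 = 26. HB_3(26) = 2·3^2 + 2·3 + 2. Bump = 42. G_2 = 41.
G_2 = 41. HB_4(41) = 2·4^2 + 2·4 + 1. Bump = 61. G_3 = 60.
G_3 = 60. HB_5(60) = 2·5^2 + 2·5. Bump = 84. G_4 = 83.
G_4 = 83. HB_6(83) = 2·6^2 + 6 + 5. Bump = 110. G_5 = 109.
G_5 = 109. HB_7(109) = 2·7^2 + 7 + 4. Bump = 140. G_6 = 139.
G_6 = 139. HB_8(139) = 2·8^2 + 8 + 3. Bump = 174. G_7 = 173.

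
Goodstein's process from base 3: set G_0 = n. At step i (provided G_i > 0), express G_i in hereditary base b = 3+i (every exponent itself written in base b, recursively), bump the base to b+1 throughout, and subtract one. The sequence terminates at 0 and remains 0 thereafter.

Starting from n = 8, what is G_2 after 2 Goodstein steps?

10

[0] 8 ≡ 2·3 + 2 (base 3). Lift 4: 10. −1: 9.
[1] 9 ≡ 2·4 + 1 (base 4). Lift 5: 11. −1: 10.
[2] 10 ≡ 2·5 (base 5). Lift 6: 12. −1: 11.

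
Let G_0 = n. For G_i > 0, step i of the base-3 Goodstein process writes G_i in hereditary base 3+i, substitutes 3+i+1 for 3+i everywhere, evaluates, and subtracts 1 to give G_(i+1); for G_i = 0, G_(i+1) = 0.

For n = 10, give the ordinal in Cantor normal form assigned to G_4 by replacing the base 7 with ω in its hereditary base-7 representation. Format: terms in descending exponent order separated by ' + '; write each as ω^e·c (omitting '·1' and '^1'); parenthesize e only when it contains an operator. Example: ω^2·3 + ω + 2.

base 3: 10 = 3^2 + 1; at 4: 4^2 + 1 = 17; next = 16
base 4: 16 = 4^2; at 5: 5^2 = 25; next = 24
base 5: 24 = 4·5 + 4; at 6: 4·6 + 4 = 28; next = 27
base 6: 27 = 4·6 + 3; at 7: 4·7 + 3 = 31; next = 30

ω·4 + 2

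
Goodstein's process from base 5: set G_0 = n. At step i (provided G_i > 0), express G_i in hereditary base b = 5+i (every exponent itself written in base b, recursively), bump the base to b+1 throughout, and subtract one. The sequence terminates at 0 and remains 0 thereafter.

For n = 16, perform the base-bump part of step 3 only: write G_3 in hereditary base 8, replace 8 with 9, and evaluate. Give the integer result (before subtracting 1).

i=0: 16 = 3·5 + 1 (b=5); 5→6: 3·6 + 1 = 19; 19−1 = 18
i=1: 18 = 3·6 (b=6); 6→7: 3·7 = 21; 21−1 = 20
i=2: 20 = 2·7 + 6 (b=7); 7→8: 2·8 + 6 = 22; 22−1 = 21
i=3: 21 = 2·8 + 5 (b=8); 8→9: 2·9 + 5 = 23; 23−1 = 22

23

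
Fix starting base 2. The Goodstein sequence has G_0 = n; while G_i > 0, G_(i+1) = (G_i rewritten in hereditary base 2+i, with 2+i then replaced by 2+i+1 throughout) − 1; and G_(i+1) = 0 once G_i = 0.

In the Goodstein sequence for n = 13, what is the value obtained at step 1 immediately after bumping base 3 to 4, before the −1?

1280

G_0 = 13. HB_2(13) = 2^(2 + 1) + 2^2 + 1. Bump = 109. G_1 = 108.
G_1 = 108. HB_3(108) = 3^(3 + 1) + 3^3. Bump = 1280. G_2 = 1279.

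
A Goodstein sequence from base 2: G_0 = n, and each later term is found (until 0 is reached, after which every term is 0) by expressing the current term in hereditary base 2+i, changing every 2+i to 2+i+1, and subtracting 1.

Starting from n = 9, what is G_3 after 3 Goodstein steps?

9 —HB2→ 2^(2 + 1) + 1 —bump→ 3^(3 + 1) + 1 = 82 —(−1)→ 81
81 —HB3→ 3^(3 + 1) —bump→ 4^(4 + 1) = 1024 —(−1)→ 1023
1023 —HB4→ 3·4^4 + 3·4^3 + 3·4^2 + 3·4 + 3 —bump→ 3·5^5 + 3·5^3 + 3·5^2 + 3·5 + 3 = 9843 —(−1)→ 9842
9842 —HB5→ 3·5^5 + 3·5^3 + 3·5^2 + 3·5 + 2 —bump→ 3·6^6 + 3·6^3 + 3·6^2 + 3·6 + 2 = 140744 —(−1)→ 140743

9842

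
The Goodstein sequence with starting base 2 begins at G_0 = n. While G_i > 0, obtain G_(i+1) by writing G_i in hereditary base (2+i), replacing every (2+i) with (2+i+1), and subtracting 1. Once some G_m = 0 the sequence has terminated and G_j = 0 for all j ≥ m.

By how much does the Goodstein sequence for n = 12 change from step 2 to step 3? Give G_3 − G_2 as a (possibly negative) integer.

step 0: 12 = 2^(2 + 1) + 2^2; sub 3 for 2: 3^(3 + 1) + 3^3; = 108; G_1 = 108−1 = 107
step 1: 107 = 3^(3 + 1) + 2·3^2 + 2·3 + 2; sub 4 for 3: 4^(4 + 1) + 2·4^2 + 2·4 + 2; = 1066; G_2 = 1066−1 = 1065
step 2: 1065 = 4^(4 + 1) + 2·4^2 + 2·4 + 1; sub 5 for 4: 5^(5 + 1) + 2·5^2 + 2·5 + 1; = 15686; G_3 = 15686−1 = 15685

14620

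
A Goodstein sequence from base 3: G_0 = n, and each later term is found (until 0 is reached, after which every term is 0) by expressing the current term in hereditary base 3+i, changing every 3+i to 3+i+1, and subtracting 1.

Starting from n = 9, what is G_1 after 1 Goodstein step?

base 3: 9 = 3^2; at 4: 4^2 = 16; next = 15
base 4: 15 = 3·4 + 3; at 5: 3·5 + 3 = 18; next = 17

15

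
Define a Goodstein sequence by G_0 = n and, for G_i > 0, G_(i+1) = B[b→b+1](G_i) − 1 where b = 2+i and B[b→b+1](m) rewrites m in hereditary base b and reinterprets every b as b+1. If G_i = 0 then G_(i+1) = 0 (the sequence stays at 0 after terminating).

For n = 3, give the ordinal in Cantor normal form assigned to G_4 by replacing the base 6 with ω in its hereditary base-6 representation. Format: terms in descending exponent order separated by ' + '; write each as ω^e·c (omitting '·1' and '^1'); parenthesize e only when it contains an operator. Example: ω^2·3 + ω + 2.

1

step 0: 3 = 2 + 1; sub 3 for 2: 3 + 1; = 4; G_1 = 4−1 = 3
step 1: 3 = 3; sub 4 for 3: 4; = 4; G_2 = 4−1 = 3
step 2: 3 = 3; sub 5 for 4: 3; = 3; G_3 = 3−1 = 2
step 3: 2 = 2; sub 6 for 5: 2; = 2; G_4 = 2−1 = 1
step 4: 1 = 1; sub 7 for 6: 1; = 1; G_5 = 1−1 = 0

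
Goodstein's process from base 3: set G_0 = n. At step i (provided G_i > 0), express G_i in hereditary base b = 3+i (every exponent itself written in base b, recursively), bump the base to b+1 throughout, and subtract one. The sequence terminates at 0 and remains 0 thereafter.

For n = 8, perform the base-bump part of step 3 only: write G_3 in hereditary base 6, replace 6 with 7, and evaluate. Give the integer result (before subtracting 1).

12

base 3: 8 = 2·3 + 2; at 4: 2·4 + 2 = 10; next = 9
base 4: 9 = 2·4 + 1; at 5: 2·5 + 1 = 11; next = 10
base 5: 10 = 2·5; at 6: 2·6 = 12; next = 11
base 6: 11 = 6 + 5; at 7: 7 + 5 = 12; next = 11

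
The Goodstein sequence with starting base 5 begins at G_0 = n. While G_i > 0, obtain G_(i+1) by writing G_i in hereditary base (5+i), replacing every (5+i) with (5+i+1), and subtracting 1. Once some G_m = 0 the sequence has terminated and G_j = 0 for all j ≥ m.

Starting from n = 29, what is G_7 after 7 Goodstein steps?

115

G_0=29  [base 5] 5^2 + 4  →[5↦6]→  6^2 + 4 = 40  −1 ⇒ G_1=39
G_1=39  [base 6] 6^2 + 3  →[6↦7]→  7^2 + 3 = 52  −1 ⇒ G_2=51
G_2=51  [base 7] 7^2 + 2  →[7↦8]→  8^2 + 2 = 66  −1 ⇒ G_3=65
G_3=65  [base 8] 8^2 + 1  →[8↦9]→  9^2 + 1 = 82  −1 ⇒ G_4=81
G_4=81  [base 9] 9^2  →[9↦10]→  10^2 = 100  −1 ⇒ G_5=99
G_5=99  [base 10] 9·10 + 9  →[10↦11]→  9·11 + 9 = 108  −1 ⇒ G_6=107
G_6=107  [base 11] 9·11 + 8  →[11↦12]→  9·12 + 8 = 116  −1 ⇒ G_7=115
G_7=115  [base 12] 9·12 + 7  →[12↦13]→  9·13 + 7 = 124  −1 ⇒ G_8=123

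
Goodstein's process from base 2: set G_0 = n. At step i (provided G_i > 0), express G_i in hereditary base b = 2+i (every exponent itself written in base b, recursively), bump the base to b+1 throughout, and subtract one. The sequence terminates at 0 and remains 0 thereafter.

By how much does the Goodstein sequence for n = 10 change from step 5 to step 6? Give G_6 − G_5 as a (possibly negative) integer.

10 —HB2→ 2^(2 + 1) + 2 —bump→ 3^(3 + 1) + 3 = 84 —(−1)→ 83
83 —HB3→ 3^(3 + 1) + 2 —bump→ 4^(4 + 1) + 2 = 1026 —(−1)→ 1025
1025 —HB4→ 4^(4 + 1) + 1 —bump→ 5^(5 + 1) + 1 = 15626 —(−1)→ 15625
15625 —HB5→ 5^(5 + 1) —bump→ 6^(6 + 1) = 279936 —(−1)→ 279935
279935 —HB6→ 5·6^6 + 5·6^5 + 5·6^4 + 5·6^3 + 5·6^2 + 5·6 + 5 —bump→ 5·7^7 + 5·7^5 + 5·7^4 + 5·7^3 + 5·7^2 + 5·7 + 5 = 4215755 —(−1)→ 4215754
4215754 —HB7→ 5·7^7 + 5·7^5 + 5·7^4 + 5·7^3 + 5·7^2 + 5·7 + 4 —bump→ 5·8^8 + 5·8^5 + 5·8^4 + 5·8^3 + 5·8^2 + 5·8 + 4 = 84073324 —(−1)→ 84073323

79857569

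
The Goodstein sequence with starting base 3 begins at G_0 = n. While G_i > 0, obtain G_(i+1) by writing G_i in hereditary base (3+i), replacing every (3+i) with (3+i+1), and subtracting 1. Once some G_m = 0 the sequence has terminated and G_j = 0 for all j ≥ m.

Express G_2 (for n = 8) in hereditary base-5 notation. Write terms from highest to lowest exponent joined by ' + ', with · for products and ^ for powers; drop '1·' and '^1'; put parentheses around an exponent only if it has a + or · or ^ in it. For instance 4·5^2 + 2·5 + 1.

2·5

8 —HB3→ 2·3 + 2 —bump→ 2·4 + 2 = 10 —(−1)→ 9
9 —HB4→ 2·4 + 1 —bump→ 2·5 + 1 = 11 —(−1)→ 10
10 —HB5→ 2·5 —bump→ 2·6 = 12 —(−1)→ 11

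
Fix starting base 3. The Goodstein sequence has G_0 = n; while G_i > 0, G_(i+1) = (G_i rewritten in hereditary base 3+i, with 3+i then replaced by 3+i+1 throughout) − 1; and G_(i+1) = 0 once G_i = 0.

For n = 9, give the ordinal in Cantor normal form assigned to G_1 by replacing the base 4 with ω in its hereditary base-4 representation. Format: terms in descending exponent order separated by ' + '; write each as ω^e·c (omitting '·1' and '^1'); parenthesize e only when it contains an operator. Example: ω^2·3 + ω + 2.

ω·3 + 3

base 3: 9 = 3^2; at 4: 4^2 = 16; next = 15
base 4: 15 = 3·4 + 3; at 5: 3·5 + 3 = 18; next = 17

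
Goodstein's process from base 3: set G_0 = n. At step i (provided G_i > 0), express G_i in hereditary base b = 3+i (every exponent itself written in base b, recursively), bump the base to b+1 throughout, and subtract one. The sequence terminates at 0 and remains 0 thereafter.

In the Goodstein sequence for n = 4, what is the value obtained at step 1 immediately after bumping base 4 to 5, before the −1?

G_0 = 4. HB_3(4) = 3 + 1. Bump = 5. G_1 = 4.
G_1 = 4. HB_4(4) = 4. Bump = 5. G_2 = 4.

5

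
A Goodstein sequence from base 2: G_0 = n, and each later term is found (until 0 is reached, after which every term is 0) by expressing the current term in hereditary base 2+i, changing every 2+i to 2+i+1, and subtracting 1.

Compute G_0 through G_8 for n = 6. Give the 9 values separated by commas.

step 0: 6 = 2^2 + 2; sub 3 for 2: 3^3 + 3; = 30; G_1 = 30−1 = 29
step 1: 29 = 3^3 + 2; sub 4 for 3: 4^4 + 2; = 258; G_2 = 258−1 = 257
step 2: 257 = 4^4 + 1; sub 5 for 4: 5^5 + 1; = 3126; G_3 = 3126−1 = 3125
step 3: 3125 = 5^5; sub 6 for 5: 6^6; = 46656; G_4 = 46656−1 = 46655
step 4: 46655 = 5·6^5 + 5·6^4 + 5·6^3 + 5·6^2 + 5·6 + 5; sub 7 for 6: 5·7^5 + 5·7^4 + 5·7^3 + 5·7^2 + 5·7 + 5; = 98040; G_5 = 98040−1 = 98039
step 5: 98039 = 5·7^5 + 5·7^4 + 5·7^3 + 5·7^2 + 5·7 + 4; sub 8 for 7: 5·8^5 + 5·8^4 + 5·8^3 + 5·8^2 + 5·8 + 4; = 187244; G_6 = 187244−1 = 187243
step 6: 187243 = 5·8^5 + 5·8^4 + 5·8^3 + 5·8^2 + 5·8 + 3; sub 9 for 8: 5·9^5 + 5·9^4 + 5·9^3 + 5·9^2 + 5·9 + 3; = 332148; G_7 = 332148−1 = 332147
step 7: 332147 = 5·9^5 + 5·9^4 + 5·9^3 + 5·9^2 + 5·9 + 2; sub 10 for 9: 5·10^5 + 5·10^4 + 5·10^3 + 5·10^2 + 5·10 + 2; = 555552; G_8 = 555552−1 = 555551

6, 29, 257, 3125, 46655, 98039, 187243, 332147, 555551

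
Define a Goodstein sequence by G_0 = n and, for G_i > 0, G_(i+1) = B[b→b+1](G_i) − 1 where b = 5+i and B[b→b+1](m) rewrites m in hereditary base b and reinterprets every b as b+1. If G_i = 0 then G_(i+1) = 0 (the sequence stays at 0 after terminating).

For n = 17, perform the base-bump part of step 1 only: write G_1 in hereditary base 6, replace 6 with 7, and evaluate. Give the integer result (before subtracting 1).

22

G_0=17  [base 5] 3·5 + 2  →[5↦6]→  3·6 + 2 = 20  −1 ⇒ G_1=19
G_1=19  [base 6] 3·6 + 1  →[6↦7]→  3·7 + 1 = 22  −1 ⇒ G_2=21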